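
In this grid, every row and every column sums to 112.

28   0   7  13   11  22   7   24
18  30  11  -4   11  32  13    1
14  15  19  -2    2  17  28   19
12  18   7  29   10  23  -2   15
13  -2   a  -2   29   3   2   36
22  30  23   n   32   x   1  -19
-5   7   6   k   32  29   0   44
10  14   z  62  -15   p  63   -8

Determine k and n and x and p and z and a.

Row 5 has 13 − 2 − 2 + 29 + 3 + 2 + 36 = 79; the blank must be 112 − 79 = 33.
Column 3 has 7 + 11 + 19 + 7 + 33 + 23 + 6 = 106; the blank must be 112 − 106 = 6.
Row 8 has 10 + 14 + 6 + 62 − 15 + 63 − 8 = 132; the blank must be 112 − 132 = -20.
Column 6 has 22 + 32 + 17 + 23 + 3 + 29 − 20 = 106; the blank must be 112 − 106 = 6.
Row 6 has 22 + 30 + 23 + 32 + 6 + 1 − 19 = 95; the blank must be 112 − 95 = 17.
Row 7 has -5 + 7 + 6 + 32 + 29 + 0 + 44 = 113; the blank must be 112 − 113 = -1.

k = -1, n = 17, x = 6, p = -20, z = 6, a = 33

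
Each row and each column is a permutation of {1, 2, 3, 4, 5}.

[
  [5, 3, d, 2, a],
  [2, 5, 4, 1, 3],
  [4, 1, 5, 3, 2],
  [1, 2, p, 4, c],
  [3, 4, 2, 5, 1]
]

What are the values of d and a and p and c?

d = 1, a = 4, p = 3, c = 5

Cell (4,3): row 4 is missing {3, 5} and column 3 is missing {1, 3} → 3.
At (row 4, col 5): row 4 already has {1, 2, 3, 4}, so the value is 5.
At (row 1, col 5): column 5 already has {1, 2, 3, 5}, so the value is 4.
At (row 1, col 3): row 1 already has {2, 3, 4, 5}, so the value is 1.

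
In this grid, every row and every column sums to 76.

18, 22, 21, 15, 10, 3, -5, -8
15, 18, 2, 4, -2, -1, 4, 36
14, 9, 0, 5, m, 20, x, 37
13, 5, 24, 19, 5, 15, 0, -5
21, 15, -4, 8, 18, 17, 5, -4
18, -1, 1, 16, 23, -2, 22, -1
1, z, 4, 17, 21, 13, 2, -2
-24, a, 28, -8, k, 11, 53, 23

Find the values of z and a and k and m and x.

z = 20, a = -12, k = 5, m = -4, x = -5

Row 7: 1 + 4 + 17 + 21 + 13 + 2 − 2 = 56, so its missing entry is 76 − 56 = 20.
Column 2: 22 + 18 + 9 + 5 + 15 − 1 + 20 = 88, so its missing entry is 76 − 88 = -12.
Row 8: -24 − 12 + 28 − 8 + 11 + 53 + 23 = 71, so its missing entry is 76 − 71 = 5.
Column 5: 10 − 2 + 5 + 18 + 23 + 21 + 5 = 80, so its missing entry is 76 − 80 = -4.
Row 3: 14 + 9 + 0 + 5 − 4 + 20 + 37 = 81, so its missing entry is 76 − 81 = -5.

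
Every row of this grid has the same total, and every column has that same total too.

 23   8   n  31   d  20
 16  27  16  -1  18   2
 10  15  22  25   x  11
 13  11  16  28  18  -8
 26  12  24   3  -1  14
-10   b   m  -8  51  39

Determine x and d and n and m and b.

x = -5, d = -3, n = -1, m = 1, b = 5

Rows 2 and 4 both sum to 78, so that's the common total.
The known cells in row 3 total 83, leaving 78 − 83 = -5 for the blank.
The known cells in column 5 total 81, leaving 78 − 81 = -3 for the blank.
The known cells in column 2 total 73, leaving 78 − 73 = 5 for the blank.
The known cells in row 1 total 79, leaving 78 − 79 = -1 for the blank.
The known cells in row 6 total 77, leaving 78 − 77 = 1 for the blank.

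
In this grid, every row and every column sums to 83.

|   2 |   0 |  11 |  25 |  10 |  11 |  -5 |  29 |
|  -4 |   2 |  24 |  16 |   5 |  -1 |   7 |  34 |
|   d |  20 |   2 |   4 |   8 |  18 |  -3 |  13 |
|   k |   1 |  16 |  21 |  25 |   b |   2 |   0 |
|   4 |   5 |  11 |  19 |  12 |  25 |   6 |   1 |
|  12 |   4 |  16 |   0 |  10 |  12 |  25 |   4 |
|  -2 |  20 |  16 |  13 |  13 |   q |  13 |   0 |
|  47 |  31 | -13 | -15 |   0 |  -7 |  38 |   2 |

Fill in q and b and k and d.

q = 10, b = 15, k = 3, d = 21

Row 3 has 20 + 2 + 4 + 8 + 18 − 3 + 13 = 62; the blank must be 83 − 62 = 21.
Row 7 has -2 + 20 + 16 + 13 + 13 + 13 + 0 = 73; the blank must be 83 − 73 = 10.
Column 6 has 11 − 1 + 18 + 25 + 12 + 10 − 7 = 68; the blank must be 83 − 68 = 15.
Row 4 has 1 + 16 + 21 + 25 + 15 + 2 + 0 = 80; the blank must be 83 − 80 = 3.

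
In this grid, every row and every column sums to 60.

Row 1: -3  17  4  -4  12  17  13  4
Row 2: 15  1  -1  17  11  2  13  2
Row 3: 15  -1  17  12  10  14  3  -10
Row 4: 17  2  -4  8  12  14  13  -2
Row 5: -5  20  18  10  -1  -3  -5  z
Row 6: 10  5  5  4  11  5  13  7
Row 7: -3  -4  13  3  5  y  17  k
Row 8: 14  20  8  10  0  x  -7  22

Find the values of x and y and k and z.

Row 8 has 14 + 20 + 8 + 10 + 0 − 7 + 22 = 67; the blank must be 60 − 67 = -7.
Row 5 has -5 + 20 + 18 + 10 − 1 − 3 − 5 = 34; the blank must be 60 − 34 = 26.
Column 8 has 4 + 2 − 10 − 2 + 26 + 7 + 22 = 49; the blank must be 60 − 49 = 11.
Row 7 has -3 − 4 + 13 + 3 + 5 + 17 + 11 = 42; the blank must be 60 − 42 = 18.

x = -7, y = 18, k = 11, z = 26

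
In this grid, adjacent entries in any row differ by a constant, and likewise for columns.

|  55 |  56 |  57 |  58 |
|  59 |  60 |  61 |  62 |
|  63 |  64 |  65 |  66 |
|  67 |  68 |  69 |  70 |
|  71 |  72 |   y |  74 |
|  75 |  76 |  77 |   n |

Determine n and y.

Along each row the entries change by 1 per step; down each column they change by 4.
Row 6: from 75 at column 1, stepping by 1 to column 4 gives 78.
Row 5: from 71 at column 1, stepping by 1 to column 3 gives 73.

n = 78, y = 73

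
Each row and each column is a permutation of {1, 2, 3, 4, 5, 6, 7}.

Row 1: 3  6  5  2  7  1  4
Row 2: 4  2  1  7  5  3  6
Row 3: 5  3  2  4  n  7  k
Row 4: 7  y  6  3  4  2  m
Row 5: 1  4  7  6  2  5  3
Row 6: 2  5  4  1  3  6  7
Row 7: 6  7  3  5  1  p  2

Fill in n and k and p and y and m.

n = 6, k = 1, p = 4, y = 1, m = 5

For row 3, column 5: column 5 already has {1, 2, 3, 4, 5, 7}; that leaves 6.
At (row 7, col 6): row 7 already has {1, 2, 3, 5, 6, 7}, so the value is 4.
Cell (4,2): column 2 already has {2, 3, 4, 5, 6, 7} → 1.
At (row 3, col 7): row 3 already has {2, 3, 4, 5, 6, 7}, so the value is 1.
Cell (4,7): row 4 already has {1, 2, 3, 4, 6, 7} → 5.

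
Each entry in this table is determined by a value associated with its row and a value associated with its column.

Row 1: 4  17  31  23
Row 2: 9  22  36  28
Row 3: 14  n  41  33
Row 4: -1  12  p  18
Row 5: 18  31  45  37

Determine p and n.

The difference between any two rows is the same in every column — this is an addition table with the headers hidden.
Row 4 minus row 1 is -1 − 4 = -5, so its entry in column 3 is 31 + (-5) = 26.
Row 3 minus row 1 is 14 − 4 = 10, so its entry in column 2 is 17 + 10 = 27.

p = 26, n = 27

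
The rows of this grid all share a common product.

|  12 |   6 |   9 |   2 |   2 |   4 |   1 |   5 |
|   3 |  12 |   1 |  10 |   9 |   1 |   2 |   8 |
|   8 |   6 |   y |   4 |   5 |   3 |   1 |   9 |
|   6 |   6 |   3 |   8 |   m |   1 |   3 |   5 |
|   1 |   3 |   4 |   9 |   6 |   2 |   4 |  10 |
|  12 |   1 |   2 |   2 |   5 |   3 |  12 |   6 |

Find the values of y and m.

y = 2, m = 4

Rows 2 and 6 each multiply to 51840, so every row has product 51840.
Row 3: 8×6×4×5×3×1×9 = 25920, so the missing entry is 51840 ÷ 25920 = 2.
Row 4: 6×6×3×8×1×3×5 = 12960, so the missing entry is 51840 ÷ 12960 = 4.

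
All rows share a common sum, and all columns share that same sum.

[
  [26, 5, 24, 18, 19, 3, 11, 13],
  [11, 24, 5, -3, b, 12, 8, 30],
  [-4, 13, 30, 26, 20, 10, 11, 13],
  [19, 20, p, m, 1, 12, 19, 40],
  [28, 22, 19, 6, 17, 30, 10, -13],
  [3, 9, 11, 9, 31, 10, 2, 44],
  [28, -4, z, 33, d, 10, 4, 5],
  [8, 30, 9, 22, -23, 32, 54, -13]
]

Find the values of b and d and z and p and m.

b = 32, d = 22, z = 21, p = 0, m = 8

Rows 1 and 3 both sum to 119, so that's the common total.
Row 2 has 11 + 24 + 5 − 3 + 12 + 8 + 30 = 87; the blank must be 119 − 87 = 32.
Column 5 has 19 + 32 + 20 + 1 + 17 + 31 − 23 = 97; the blank must be 119 − 97 = 22.
Row 7 has 28 − 4 + 33 + 22 + 10 + 4 + 5 = 98; the blank must be 119 − 98 = 21.
Column 4 has 18 − 3 + 26 + 6 + 9 + 33 + 22 = 111; the blank must be 119 − 111 = 8.
Row 4 has 19 + 20 + 8 + 1 + 12 + 19 + 40 = 119; the blank must be 119 − 119 = 0.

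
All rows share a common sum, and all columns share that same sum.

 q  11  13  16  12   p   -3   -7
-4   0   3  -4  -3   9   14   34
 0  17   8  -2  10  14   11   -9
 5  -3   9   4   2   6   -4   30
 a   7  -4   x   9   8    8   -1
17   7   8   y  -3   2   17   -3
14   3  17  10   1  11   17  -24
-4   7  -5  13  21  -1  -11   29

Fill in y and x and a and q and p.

y = 4, x = 8, a = 14, q = 7, p = 0

Rows 2 and 3 both sum to 49, so that's the common total.
Column 6 has 9 + 14 + 6 + 8 + 2 + 11 − 1 = 49; the blank must be 49 − 49 = 0.
Row 1 has 11 + 13 + 16 + 12 + 0 − 3 − 7 = 42; the blank must be 49 − 42 = 7.
Column 1 has 7 − 4 + 0 + 5 + 17 + 14 − 4 = 35; the blank must be 49 − 35 = 14.
Row 5 has 14 + 7 − 4 + 9 + 8 + 8 − 1 = 41; the blank must be 49 − 41 = 8.
Row 6 has 17 + 7 + 8 − 3 + 2 + 17 − 3 = 45; the blank must be 49 − 45 = 4.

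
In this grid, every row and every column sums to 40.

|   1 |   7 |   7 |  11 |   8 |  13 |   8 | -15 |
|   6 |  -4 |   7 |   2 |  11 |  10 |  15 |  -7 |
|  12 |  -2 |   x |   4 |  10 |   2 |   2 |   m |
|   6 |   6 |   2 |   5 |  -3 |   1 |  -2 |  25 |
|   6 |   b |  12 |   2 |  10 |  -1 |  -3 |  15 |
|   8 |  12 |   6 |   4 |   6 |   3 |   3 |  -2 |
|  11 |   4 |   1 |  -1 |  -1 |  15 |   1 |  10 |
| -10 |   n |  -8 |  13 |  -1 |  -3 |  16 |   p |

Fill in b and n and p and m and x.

b = -1, n = 18, p = 15, m = -1, x = 13

The known cells in column 3 total 27, leaving 40 − 27 = 13 for the blank.
The known cells in row 3 total 41, leaving 40 − 41 = -1 for the blank.
The known cells in column 8 total 25, leaving 40 − 25 = 15 for the blank.
The known cells in row 8 total 22, leaving 40 − 22 = 18 for the blank.
The known cells in row 5 total 41, leaving 40 − 41 = -1 for the blank.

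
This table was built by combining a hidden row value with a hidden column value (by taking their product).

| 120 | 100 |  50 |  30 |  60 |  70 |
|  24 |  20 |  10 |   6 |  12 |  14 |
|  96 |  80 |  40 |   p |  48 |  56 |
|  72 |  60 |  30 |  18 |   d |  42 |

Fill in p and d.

Each row is a constant multiple of every other row — this is a multiplication table with the headers hidden.
Row 3 is 80/100 = 4/5 times row 1, so its entry in column 4 is 30 × 4/5 = 24.
Row 4 is 60/100 = 3/5 times row 1, so its entry in column 5 is 60 × 3/5 = 36.

p = 24, d = 36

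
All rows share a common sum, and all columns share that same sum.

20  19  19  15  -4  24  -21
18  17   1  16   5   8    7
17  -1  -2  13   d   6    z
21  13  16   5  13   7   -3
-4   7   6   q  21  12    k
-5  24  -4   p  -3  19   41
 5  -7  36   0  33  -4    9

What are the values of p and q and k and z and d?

p = 0, q = 23, k = 7, z = 32, d = 7

Rows 1 and 2 both sum to 72, so that's the common total.
The known cells in column 5 total 65, leaving 72 − 65 = 7 for the blank.
The known cells in row 3 total 40, leaving 72 − 40 = 32 for the blank.
The known cells in column 7 total 65, leaving 72 − 65 = 7 for the blank.
The known cells in row 5 total 49, leaving 72 − 49 = 23 for the blank.
The known cells in row 6 total 72, leaving 72 − 72 = 0 for the blank.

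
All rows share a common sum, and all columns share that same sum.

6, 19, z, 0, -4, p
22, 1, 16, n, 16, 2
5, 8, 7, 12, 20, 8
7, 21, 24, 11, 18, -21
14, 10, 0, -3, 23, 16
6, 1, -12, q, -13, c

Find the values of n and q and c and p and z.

Rows 3 and 4 both sum to 60, so that's the common total.
Column 3 has 16 + 7 + 24 + 0 − 12 = 35; the blank must be 60 − 35 = 25.
Row 1 has 6 + 19 + 25 + 0 − 4 = 46; the blank must be 60 − 46 = 14.
Column 6 has 14 + 2 + 8 − 21 + 16 = 19; the blank must be 60 − 19 = 41.
Row 6 has 6 + 1 − 12 − 13 + 41 = 23; the blank must be 60 − 23 = 37.
Row 2 has 22 + 1 + 16 + 16 + 2 = 57; the blank must be 60 − 57 = 3.

n = 3, q = 37, c = 41, p = 14, z = 25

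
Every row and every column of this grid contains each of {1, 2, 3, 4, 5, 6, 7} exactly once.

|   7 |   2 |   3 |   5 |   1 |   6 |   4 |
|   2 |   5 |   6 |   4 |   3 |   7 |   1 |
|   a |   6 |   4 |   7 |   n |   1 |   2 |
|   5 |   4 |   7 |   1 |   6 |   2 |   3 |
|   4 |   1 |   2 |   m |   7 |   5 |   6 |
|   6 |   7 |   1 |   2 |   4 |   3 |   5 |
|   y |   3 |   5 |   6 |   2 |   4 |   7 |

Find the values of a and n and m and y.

a = 3, n = 5, m = 3, y = 1

For row 5, column 4: row 5 already has {1, 2, 4, 5, 6, 7}; that leaves 3.
Cell (3,5): column 5 already has {1, 2, 3, 4, 6, 7} → 5.
At (row 3, col 1): row 3 already has {1, 2, 4, 5, 6, 7}, so the value is 3.
For row 7, column 1: row 7 already has {2, 3, 4, 5, 6, 7}; that leaves 1.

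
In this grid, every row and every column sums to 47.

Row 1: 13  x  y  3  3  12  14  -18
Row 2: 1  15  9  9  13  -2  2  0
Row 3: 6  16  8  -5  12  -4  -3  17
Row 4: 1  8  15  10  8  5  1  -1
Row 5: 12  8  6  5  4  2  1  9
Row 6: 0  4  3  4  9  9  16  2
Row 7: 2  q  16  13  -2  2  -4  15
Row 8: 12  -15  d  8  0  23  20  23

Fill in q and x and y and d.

Row 7 has 2 + 16 + 13 − 2 + 2 − 4 + 15 = 42; the blank must be 47 − 42 = 5.
Column 2 has 15 + 16 + 8 + 8 + 4 + 5 − 15 = 41; the blank must be 47 − 41 = 6.
Row 1 has 13 + 6 + 3 + 3 + 12 + 14 − 18 = 33; the blank must be 47 − 33 = 14.
Row 8 has 12 − 15 + 8 + 0 + 23 + 20 + 23 = 71; the blank must be 47 − 71 = -24.

q = 5, x = 6, y = 14, d = -24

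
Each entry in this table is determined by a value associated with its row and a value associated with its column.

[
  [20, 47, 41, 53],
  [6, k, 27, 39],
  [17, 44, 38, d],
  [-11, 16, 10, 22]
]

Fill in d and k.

d = 50, k = 33

The difference between any two rows is the same in every column — this is an addition table with the headers hidden.
Row 3 minus row 1 is 38 − 41 = -3, so its entry in column 4 is 53 + (-3) = 50.
Row 2 minus row 1 is 27 − 41 = -14, so its entry in column 2 is 47 + (-14) = 33.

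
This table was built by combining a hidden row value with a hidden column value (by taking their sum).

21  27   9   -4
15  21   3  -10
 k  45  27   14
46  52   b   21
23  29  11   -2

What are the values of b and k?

b = 34, k = 39

The difference between any two rows is the same in every column — this is an addition table with the headers hidden.
Row 4 minus row 1 is 21 − (-4) = 25, so its entry in column 3 is 9 + 25 = 34.
Row 3 minus row 1 is 14 − (-4) = 18, so its entry in column 1 is 21 + 18 = 39.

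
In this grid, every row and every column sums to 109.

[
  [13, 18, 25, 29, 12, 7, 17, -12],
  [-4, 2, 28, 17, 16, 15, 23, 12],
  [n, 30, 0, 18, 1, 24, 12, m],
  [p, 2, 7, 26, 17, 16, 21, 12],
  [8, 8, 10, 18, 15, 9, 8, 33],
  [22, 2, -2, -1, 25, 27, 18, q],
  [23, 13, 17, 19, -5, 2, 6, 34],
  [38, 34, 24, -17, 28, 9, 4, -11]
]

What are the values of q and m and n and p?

q = 18, m = 23, n = 1, p = 8

The known cells in row 6 total 91, leaving 109 − 91 = 18 for the blank.
The known cells in column 8 total 86, leaving 109 − 86 = 23 for the blank.
The known cells in row 3 total 108, leaving 109 − 108 = 1 for the blank.
The known cells in row 4 total 101, leaving 109 − 101 = 8 for the blank.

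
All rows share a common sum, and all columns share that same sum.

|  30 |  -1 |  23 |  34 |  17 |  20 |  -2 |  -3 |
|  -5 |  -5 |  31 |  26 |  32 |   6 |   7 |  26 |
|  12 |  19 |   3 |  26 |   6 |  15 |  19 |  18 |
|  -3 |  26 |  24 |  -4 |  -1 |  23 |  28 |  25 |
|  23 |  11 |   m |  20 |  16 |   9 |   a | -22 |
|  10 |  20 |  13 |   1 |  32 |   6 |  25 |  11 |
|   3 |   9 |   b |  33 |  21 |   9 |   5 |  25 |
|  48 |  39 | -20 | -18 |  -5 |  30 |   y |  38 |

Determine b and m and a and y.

b = 13, m = 31, a = 30, y = 6

Rows 1 and 2 both sum to 118, so that's the common total.
The known cells in row 7 total 105, leaving 118 − 105 = 13 for the blank.
The known cells in row 8 total 112, leaving 118 − 112 = 6 for the blank.
The known cells in column 7 total 88, leaving 118 − 88 = 30 for the blank.
The known cells in row 5 total 87, leaving 118 − 87 = 31 for the blank.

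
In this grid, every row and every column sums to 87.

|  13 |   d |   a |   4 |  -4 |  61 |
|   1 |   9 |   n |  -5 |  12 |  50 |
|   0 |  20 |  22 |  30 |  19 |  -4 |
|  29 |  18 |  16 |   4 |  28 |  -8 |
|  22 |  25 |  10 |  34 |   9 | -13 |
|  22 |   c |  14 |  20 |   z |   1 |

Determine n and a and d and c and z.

n = 20, a = 5, d = 8, c = 7, z = 23

Row 2: 1 + 9 − 5 + 12 + 50 = 67, so its missing entry is 87 − 67 = 20.
Column 5: -4 + 12 + 19 + 28 + 9 = 64, so its missing entry is 87 − 64 = 23.
Row 6: 22 + 14 + 20 + 23 + 1 = 80, so its missing entry is 87 − 80 = 7.
Column 2: 9 + 20 + 18 + 25 + 7 = 79, so its missing entry is 87 − 79 = 8.
Row 1: 13 + 8 + 4 − 4 + 61 = 82, so its missing entry is 87 − 82 = 5.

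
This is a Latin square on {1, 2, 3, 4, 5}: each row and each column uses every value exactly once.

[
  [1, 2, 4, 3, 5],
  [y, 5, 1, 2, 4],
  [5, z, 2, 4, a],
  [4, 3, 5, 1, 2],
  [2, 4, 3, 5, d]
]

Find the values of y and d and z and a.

y = 3, d = 1, z = 1, a = 3

At (row 5, col 5): row 5 already has {2, 3, 4, 5}, so the value is 1.
Cell (2,1): row 2 already has {1, 2, 4, 5} → 3.
Cell (3,5): column 5 already has {1, 2, 4, 5} → 3.
Cell (3,2): row 3 already has {2, 3, 4, 5} → 1.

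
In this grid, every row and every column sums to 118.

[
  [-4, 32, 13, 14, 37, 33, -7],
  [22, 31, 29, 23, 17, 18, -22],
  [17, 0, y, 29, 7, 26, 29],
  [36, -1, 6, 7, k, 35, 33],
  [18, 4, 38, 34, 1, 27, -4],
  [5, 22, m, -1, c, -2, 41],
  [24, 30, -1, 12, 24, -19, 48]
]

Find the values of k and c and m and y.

Row 3: 17 + 0 + 29 + 7 + 26 + 29 = 108, so its missing entry is 118 − 108 = 10.
Row 4: 36 − 1 + 6 + 7 + 35 + 33 = 116, so its missing entry is 118 − 116 = 2.
Column 5: 37 + 17 + 7 + 2 + 1 + 24 = 88, so its missing entry is 118 − 88 = 30.
Row 6: 5 + 22 − 1 + 30 − 2 + 41 = 95, so its missing entry is 118 − 95 = 23.

k = 2, c = 30, m = 23, y = 10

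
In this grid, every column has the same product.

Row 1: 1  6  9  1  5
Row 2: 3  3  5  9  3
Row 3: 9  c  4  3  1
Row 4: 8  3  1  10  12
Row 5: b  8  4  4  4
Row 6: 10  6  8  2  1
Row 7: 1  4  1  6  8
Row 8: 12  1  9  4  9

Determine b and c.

b = 2, c = 5

Columns 3 and 4 each multiply to 51840, so every column has product 51840.
Column 1: 1×3×9×8×10×1×12 = 25920, so the missing entry is 51840 ÷ 25920 = 2.
Column 2: 6×3×3×8×6×4×1 = 10368, so the missing entry is 51840 ÷ 10368 = 5.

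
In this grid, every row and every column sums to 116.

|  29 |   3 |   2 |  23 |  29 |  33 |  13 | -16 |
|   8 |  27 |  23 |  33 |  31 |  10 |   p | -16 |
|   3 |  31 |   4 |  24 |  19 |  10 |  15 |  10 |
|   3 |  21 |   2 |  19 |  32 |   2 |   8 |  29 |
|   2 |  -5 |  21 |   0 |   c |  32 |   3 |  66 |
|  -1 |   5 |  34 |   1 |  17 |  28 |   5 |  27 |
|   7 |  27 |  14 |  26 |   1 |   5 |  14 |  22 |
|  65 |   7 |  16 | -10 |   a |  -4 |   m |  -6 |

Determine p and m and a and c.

The known cells in row 5 total 119, leaving 116 − 119 = -3 for the blank.
The known cells in row 2 total 116, leaving 116 − 116 = 0 for the blank.
The known cells in column 7 total 58, leaving 116 − 58 = 58 for the blank.
The known cells in row 8 total 126, leaving 116 − 126 = -10 for the blank.

p = 0, m = 58, a = -10, c = -3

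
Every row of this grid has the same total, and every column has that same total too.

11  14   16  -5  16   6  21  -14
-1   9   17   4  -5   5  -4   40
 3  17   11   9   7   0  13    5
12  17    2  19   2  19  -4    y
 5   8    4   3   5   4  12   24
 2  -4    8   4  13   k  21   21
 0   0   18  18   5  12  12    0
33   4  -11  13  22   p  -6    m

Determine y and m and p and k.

Rows 1 and 2 both sum to 65, so that's the common total.
Row 4: 12 + 17 + 2 + 19 + 2 + 19 − 4 = 67, so its missing entry is 65 − 67 = -2.
Row 6: 2 − 4 + 8 + 4 + 13 + 21 + 21 = 65, so its missing entry is 65 − 65 = 0.
Column 6: 6 + 5 + 0 + 19 + 4 + 0 + 12 = 46, so its missing entry is 65 − 46 = 19.
Row 8: 33 + 4 − 11 + 13 + 22 + 19 − 6 = 74, so its missing entry is 65 − 74 = -9.

y = -2, m = -9, p = 19, k = 0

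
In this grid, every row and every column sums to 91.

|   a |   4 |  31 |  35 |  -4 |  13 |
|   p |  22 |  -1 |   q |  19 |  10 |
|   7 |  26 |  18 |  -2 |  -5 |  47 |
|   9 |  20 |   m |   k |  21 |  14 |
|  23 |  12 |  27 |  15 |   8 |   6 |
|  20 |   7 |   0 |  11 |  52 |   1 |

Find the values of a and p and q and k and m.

The known cells in row 1 total 79, leaving 91 − 79 = 12 for the blank.
The known cells in column 1 total 71, leaving 91 − 71 = 20 for the blank.
The known cells in column 3 total 75, leaving 91 − 75 = 16 for the blank.
The known cells in row 4 total 80, leaving 91 − 80 = 11 for the blank.
The known cells in row 2 total 70, leaving 91 − 70 = 21 for the blank.

a = 12, p = 20, q = 21, k = 11, m = 16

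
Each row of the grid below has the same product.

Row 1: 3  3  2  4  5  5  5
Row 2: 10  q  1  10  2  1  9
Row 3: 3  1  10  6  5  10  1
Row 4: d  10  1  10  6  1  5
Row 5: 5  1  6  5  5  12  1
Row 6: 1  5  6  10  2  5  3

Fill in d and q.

d = 3, q = 5

Rows 3 and 5 each multiply to 9000, so every row has product 9000.
Row 4: 10×1×10×6×1×5 = 3000, so the missing entry is 9000 ÷ 3000 = 3.
Row 2: 10×1×10×2×1×9 = 1800, so the missing entry is 9000 ÷ 1800 = 5.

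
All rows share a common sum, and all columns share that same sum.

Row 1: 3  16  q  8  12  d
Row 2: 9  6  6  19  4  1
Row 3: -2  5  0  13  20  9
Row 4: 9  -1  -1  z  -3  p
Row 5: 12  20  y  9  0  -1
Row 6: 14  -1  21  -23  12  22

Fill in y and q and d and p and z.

Rows 2 and 3 both sum to 45, so that's the common total.
Row 5: 12 + 20 + 9 + 0 − 1 = 40, so its missing entry is 45 − 40 = 5.
Column 3: 6 + 0 − 1 + 5 + 21 = 31, so its missing entry is 45 − 31 = 14.
Column 4: 8 + 19 + 13 + 9 − 23 = 26, so its missing entry is 45 − 26 = 19.
Row 1: 3 + 16 + 14 + 8 + 12 = 53, so its missing entry is 45 − 53 = -8.
Row 4: 9 − 1 − 1 + 19 − 3 = 23, so its missing entry is 45 − 23 = 22.

y = 5, q = 14, d = -8, p = 22, z = 19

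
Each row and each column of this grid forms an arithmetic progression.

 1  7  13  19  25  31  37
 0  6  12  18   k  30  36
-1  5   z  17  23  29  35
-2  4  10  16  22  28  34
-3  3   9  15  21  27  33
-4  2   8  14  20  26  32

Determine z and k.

z = 11, k = 24

Along each row the entries change by 6 per step; down each column they change by -1.
Row 3: from -1 at column 1, stepping by 6 to column 3 gives 11.
Row 2: from 0 at column 1, stepping by 6 to column 5 gives 24.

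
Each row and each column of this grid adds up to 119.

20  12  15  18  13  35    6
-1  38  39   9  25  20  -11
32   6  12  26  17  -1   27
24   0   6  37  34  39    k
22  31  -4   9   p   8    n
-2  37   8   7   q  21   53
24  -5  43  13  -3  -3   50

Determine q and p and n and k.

Row 6 has -2 + 37 + 8 + 7 + 21 + 53 = 124; the blank must be 119 − 124 = -5.
Column 5 has 13 + 25 + 17 + 34 − 5 − 3 = 81; the blank must be 119 − 81 = 38.
Row 5 has 22 + 31 − 4 + 9 + 38 + 8 = 104; the blank must be 119 − 104 = 15.
Row 4 has 24 + 0 + 6 + 37 + 34 + 39 = 140; the blank must be 119 − 140 = -21.

q = -5, p = 38, n = 15, k = -21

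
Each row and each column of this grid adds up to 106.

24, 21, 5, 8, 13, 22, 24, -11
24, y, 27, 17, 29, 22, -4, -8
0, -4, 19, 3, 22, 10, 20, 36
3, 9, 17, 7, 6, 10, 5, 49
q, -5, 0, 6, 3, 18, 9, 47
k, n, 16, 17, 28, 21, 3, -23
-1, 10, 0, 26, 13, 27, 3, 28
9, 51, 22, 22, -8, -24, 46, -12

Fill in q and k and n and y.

Row 2: 24 + 27 + 17 + 29 + 22 − 4 − 8 = 107, so its missing entry is 106 − 107 = -1.
Row 5: -5 + 0 + 6 + 3 + 18 + 9 + 47 = 78, so its missing entry is 106 − 78 = 28.
Column 1: 24 + 24 + 0 + 3 + 28 − 1 + 9 = 87, so its missing entry is 106 − 87 = 19.
Row 6: 19 + 16 + 17 + 28 + 21 + 3 − 23 = 81, so its missing entry is 106 − 81 = 25.

q = 28, k = 19, n = 25, y = -1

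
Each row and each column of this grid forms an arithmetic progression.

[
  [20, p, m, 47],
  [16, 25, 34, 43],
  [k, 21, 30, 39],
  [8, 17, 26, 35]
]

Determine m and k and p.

Along each row the entries change by 9 per step; down each column they change by -4.
Row 1: from 20 at column 1, stepping by 9 to column 3 gives 38.
Row 3: from 21 at column 2, stepping by 9 to column 1 gives 12.
Row 1: from 20 at column 1, stepping by 9 to column 2 gives 29.

m = 38, k = 12, p = 29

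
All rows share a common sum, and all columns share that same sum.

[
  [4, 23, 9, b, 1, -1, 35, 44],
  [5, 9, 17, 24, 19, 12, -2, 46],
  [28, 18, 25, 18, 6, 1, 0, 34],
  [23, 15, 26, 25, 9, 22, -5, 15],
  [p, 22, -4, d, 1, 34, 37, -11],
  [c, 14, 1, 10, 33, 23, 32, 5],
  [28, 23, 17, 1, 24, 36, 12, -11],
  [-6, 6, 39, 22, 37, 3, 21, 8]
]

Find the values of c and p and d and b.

Rows 2 and 3 both sum to 130, so that's the common total.
Row 1 has 4 + 23 + 9 + 1 − 1 + 35 + 44 = 115; the blank must be 130 − 115 = 15.
Row 6 has 14 + 1 + 10 + 33 + 23 + 32 + 5 = 118; the blank must be 130 − 118 = 12.
Column 1 has 4 + 5 + 28 + 23 + 12 + 28 − 6 = 94; the blank must be 130 − 94 = 36.
Row 5 has 36 + 22 − 4 + 1 + 34 + 37 − 11 = 115; the blank must be 130 − 115 = 15.

c = 12, p = 36, d = 15, b = 15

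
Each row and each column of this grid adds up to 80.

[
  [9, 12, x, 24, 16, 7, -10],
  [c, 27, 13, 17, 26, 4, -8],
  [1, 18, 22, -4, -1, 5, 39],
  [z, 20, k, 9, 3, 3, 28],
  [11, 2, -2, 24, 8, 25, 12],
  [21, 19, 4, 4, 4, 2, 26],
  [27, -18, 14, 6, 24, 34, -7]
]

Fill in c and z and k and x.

Row 2 has 27 + 13 + 17 + 26 + 4 − 8 = 79; the blank must be 80 − 79 = 1.
Row 1 has 9 + 12 + 24 + 16 + 7 − 10 = 58; the blank must be 80 − 58 = 22.
Column 3 has 22 + 13 + 22 − 2 + 4 + 14 = 73; the blank must be 80 − 73 = 7.
Row 4 has 20 + 7 + 9 + 3 + 3 + 28 = 70; the blank must be 80 − 70 = 10.

c = 1, z = 10, k = 7, x = 22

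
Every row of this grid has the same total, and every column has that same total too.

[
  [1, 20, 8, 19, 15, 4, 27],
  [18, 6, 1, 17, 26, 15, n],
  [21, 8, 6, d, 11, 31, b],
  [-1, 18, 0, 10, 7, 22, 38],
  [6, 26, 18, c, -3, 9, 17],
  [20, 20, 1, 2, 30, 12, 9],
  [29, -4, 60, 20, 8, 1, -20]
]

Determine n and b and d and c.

n = 11, b = 12, d = 5, c = 21

Rows 1 and 4 both sum to 94, so that's the common total.
Row 2 has 18 + 6 + 1 + 17 + 26 + 15 = 83; the blank must be 94 − 83 = 11.
Column 7 has 27 + 11 + 38 + 17 + 9 − 20 = 82; the blank must be 94 − 82 = 12.
Row 3 has 21 + 8 + 6 + 11 + 31 + 12 = 89; the blank must be 94 − 89 = 5.
Row 5 has 6 + 26 + 18 − 3 + 9 + 17 = 73; the blank must be 94 − 73 = 21.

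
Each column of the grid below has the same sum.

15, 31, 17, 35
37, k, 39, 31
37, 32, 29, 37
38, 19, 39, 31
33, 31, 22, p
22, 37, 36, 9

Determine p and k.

The complete columns each total 182.
Column 4 is missing 182 − 143 = 39 (since 35 + 31 + 37 + 31 + 9 = 143).
Column 2 is missing 182 − 150 = 32 (since 31 + 32 + 19 + 31 + 37 = 150).

p = 39, k = 32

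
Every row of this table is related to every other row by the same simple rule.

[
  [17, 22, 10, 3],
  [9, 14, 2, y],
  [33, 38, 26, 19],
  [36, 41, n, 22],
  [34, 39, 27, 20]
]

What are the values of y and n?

y = -5, n = 29

The difference between any two rows is the same in every column — this is an addition table with the headers hidden.
Row 2 minus row 1 is 14 − 22 = -8, so its entry in column 4 is 3 + (-8) = -5.
Row 4 minus row 1 is 41 − 22 = 19, so its entry in column 3 is 10 + 19 = 29.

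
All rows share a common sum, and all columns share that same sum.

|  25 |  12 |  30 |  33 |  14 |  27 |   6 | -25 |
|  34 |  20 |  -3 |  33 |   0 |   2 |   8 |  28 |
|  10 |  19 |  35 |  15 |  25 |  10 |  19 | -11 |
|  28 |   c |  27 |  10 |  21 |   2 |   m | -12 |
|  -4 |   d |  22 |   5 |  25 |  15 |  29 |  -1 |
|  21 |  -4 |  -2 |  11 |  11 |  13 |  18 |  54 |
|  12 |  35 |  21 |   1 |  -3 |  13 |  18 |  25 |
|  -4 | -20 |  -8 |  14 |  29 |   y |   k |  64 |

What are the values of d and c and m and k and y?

Rows 1 and 2 both sum to 122, so that's the common total.
Column 6 has 27 + 2 + 10 + 2 + 15 + 13 + 13 = 82; the blank must be 122 − 82 = 40.
Row 8 has -4 − 20 − 8 + 14 + 29 + 40 + 64 = 115; the blank must be 122 − 115 = 7.
Column 7 has 6 + 8 + 19 + 29 + 18 + 18 + 7 = 105; the blank must be 122 − 105 = 17.
Row 4 has 28 + 27 + 10 + 21 + 2 + 17 − 12 = 93; the blank must be 122 − 93 = 29.
Row 5 has -4 + 22 + 5 + 25 + 15 + 29 − 1 = 91; the blank must be 122 − 91 = 31.

d = 31, c = 29, m = 17, k = 7, y = 40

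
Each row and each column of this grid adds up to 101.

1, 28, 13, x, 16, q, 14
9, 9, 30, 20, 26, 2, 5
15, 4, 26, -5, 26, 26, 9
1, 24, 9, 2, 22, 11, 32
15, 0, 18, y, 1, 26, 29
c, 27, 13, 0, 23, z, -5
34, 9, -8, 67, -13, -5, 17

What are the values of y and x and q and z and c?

Row 5 has 15 + 0 + 18 + 1 + 26 + 29 = 89; the blank must be 101 − 89 = 12.
Column 4 has 20 − 5 + 2 + 12 + 0 + 67 = 96; the blank must be 101 − 96 = 5.
Column 1 has 1 + 9 + 15 + 1 + 15 + 34 = 75; the blank must be 101 − 75 = 26.
Row 6 has 26 + 27 + 13 + 0 + 23 − 5 = 84; the blank must be 101 − 84 = 17.
Row 1 has 1 + 28 + 13 + 5 + 16 + 14 = 77; the blank must be 101 − 77 = 24.

y = 12, x = 5, q = 24, z = 17, c = 26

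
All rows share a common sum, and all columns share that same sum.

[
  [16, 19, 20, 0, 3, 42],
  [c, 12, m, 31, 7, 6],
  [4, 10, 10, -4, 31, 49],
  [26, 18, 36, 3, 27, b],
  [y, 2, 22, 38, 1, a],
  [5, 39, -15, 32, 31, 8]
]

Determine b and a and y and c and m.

b = -10, a = 5, y = 32, c = 17, m = 27

Rows 1 and 3 both sum to 100, so that's the common total.
Column 3 has 20 + 10 + 36 + 22 − 15 = 73; the blank must be 100 − 73 = 27.
Row 2 has 12 + 27 + 31 + 7 + 6 = 83; the blank must be 100 − 83 = 17.
Column 1 has 16 + 17 + 4 + 26 + 5 = 68; the blank must be 100 − 68 = 32.
Row 5 has 32 + 2 + 22 + 38 + 1 = 95; the blank must be 100 − 95 = 5.
Row 4 has 26 + 18 + 36 + 3 + 27 = 110; the blank must be 100 − 110 = -10.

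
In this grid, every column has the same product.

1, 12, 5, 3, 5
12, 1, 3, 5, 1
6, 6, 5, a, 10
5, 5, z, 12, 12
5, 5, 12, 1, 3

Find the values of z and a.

Columns 2 and 5 each multiply to 1800, so every column has product 1800.
Column 3: 5×3×5×12 = 900, so the missing entry is 1800 ÷ 900 = 2.
Column 4: 3×5×12×1 = 180, so the missing entry is 1800 ÷ 180 = 10.

z = 2, a = 10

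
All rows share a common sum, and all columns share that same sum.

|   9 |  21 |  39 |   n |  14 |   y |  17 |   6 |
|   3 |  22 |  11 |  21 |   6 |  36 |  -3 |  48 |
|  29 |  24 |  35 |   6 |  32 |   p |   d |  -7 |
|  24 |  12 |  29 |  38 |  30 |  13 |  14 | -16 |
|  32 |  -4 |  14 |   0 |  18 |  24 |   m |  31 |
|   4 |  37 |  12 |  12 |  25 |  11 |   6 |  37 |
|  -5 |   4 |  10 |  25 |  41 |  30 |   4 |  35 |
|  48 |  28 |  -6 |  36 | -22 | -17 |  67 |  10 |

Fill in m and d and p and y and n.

m = 29, d = 10, p = 15, y = 32, n = 6

Rows 2 and 4 both sum to 144, so that's the common total.
Row 5 has 32 − 4 + 14 + 0 + 18 + 24 + 31 = 115; the blank must be 144 − 115 = 29.
Column 4 has 21 + 6 + 38 + 0 + 12 + 25 + 36 = 138; the blank must be 144 − 138 = 6.
Column 7 has 17 − 3 + 14 + 29 + 6 + 4 + 67 = 134; the blank must be 144 − 134 = 10.
Row 1 has 9 + 21 + 39 + 6 + 14 + 17 + 6 = 112; the blank must be 144 − 112 = 32.
Row 3 has 29 + 24 + 35 + 6 + 32 + 10 − 7 = 129; the blank must be 144 − 129 = 15.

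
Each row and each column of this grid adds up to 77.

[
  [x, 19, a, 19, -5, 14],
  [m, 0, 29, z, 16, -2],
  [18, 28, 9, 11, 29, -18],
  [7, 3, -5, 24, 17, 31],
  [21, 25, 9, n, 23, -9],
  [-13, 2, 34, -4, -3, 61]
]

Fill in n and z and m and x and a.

Row 5 has 21 + 25 + 9 + 23 − 9 = 69; the blank must be 77 − 69 = 8.
Column 3 has 29 + 9 − 5 + 9 + 34 = 76; the blank must be 77 − 76 = 1.
Row 1 has 19 + 1 + 19 − 5 + 14 = 48; the blank must be 77 − 48 = 29.
Column 1 has 29 + 18 + 7 + 21 − 13 = 62; the blank must be 77 − 62 = 15.
Row 2 has 15 + 0 + 29 + 16 − 2 = 58; the blank must be 77 − 58 = 19.

n = 8, z = 19, m = 15, x = 29, a = 1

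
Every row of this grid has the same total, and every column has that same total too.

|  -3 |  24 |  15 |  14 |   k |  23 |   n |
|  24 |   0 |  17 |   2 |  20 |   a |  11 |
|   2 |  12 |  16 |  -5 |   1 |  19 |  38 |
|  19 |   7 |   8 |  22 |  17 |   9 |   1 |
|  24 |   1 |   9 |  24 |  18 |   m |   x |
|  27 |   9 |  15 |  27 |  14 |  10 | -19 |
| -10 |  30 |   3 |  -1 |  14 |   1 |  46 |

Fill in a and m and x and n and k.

Rows 3 and 4 both sum to 83, so that's the common total.
Column 5 has 20 + 1 + 17 + 18 + 14 + 14 = 84; the blank must be 83 − 84 = -1.
Row 2 has 24 + 0 + 17 + 2 + 20 + 11 = 74; the blank must be 83 − 74 = 9.
Row 1 has -3 + 24 + 15 + 14 − 1 + 23 = 72; the blank must be 83 − 72 = 11.
Column 7 has 11 + 11 + 38 + 1 − 19 + 46 = 88; the blank must be 83 − 88 = -5.
Row 5 has 24 + 1 + 9 + 24 + 18 − 5 = 71; the blank must be 83 − 71 = 12.

a = 9, m = 12, x = -5, n = 11, k = -1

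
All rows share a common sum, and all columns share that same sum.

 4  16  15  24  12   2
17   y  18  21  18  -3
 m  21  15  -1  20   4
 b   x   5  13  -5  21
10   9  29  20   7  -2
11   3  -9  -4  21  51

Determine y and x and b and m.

y = 2, x = 22, b = 17, m = 14

Rows 1 and 5 both sum to 73, so that's the common total.
The known cells in row 2 total 71, leaving 73 − 71 = 2 for the blank.
The known cells in column 2 total 51, leaving 73 − 51 = 22 for the blank.
The known cells in row 3 total 59, leaving 73 − 59 = 14 for the blank.
The known cells in row 4 total 56, leaving 73 − 56 = 17 for the blank.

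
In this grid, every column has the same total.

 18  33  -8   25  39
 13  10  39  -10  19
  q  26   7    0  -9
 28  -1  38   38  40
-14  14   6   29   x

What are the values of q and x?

q = 37, x = -7

Column 3 sums to 82 and so does column 4; that's the common total.
In column 1 the known cells total 45, leaving 82 − 45 = 37.
In column 5 the known cells total 89, leaving 82 − 89 = -7.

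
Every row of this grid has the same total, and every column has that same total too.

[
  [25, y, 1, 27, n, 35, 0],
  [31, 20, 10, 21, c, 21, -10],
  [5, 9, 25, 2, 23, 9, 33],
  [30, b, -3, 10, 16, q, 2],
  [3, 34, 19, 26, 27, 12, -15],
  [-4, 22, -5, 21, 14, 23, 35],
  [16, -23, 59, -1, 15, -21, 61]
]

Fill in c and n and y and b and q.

c = 13, n = -2, y = 20, b = 24, q = 27

Rows 3 and 5 both sum to 106, so that's the common total.
Row 2: 31 + 20 + 10 + 21 + 21 − 10 = 93, so its missing entry is 106 − 93 = 13.
Column 5: 13 + 23 + 16 + 27 + 14 + 15 = 108, so its missing entry is 106 − 108 = -2.
Row 1: 25 + 1 + 27 − 2 + 35 + 0 = 86, so its missing entry is 106 − 86 = 20.
Column 2: 20 + 20 + 9 + 34 + 22 − 23 = 82, so its missing entry is 106 − 82 = 24.
Row 4: 30 + 24 − 3 + 10 + 16 + 2 = 79, so its missing entry is 106 − 79 = 27.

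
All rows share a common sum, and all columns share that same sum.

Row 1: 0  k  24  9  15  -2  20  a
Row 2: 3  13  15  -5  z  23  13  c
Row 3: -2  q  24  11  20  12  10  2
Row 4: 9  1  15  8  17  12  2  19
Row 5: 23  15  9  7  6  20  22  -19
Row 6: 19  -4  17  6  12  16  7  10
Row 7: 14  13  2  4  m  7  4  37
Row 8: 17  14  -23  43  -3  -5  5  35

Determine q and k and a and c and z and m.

q = 6, k = 25, a = -8, c = 7, z = 14, m = 2

Rows 4 and 5 both sum to 83, so that's the common total.
Row 3: -2 + 24 + 11 + 20 + 12 + 10 + 2 = 77, so its missing entry is 83 − 77 = 6.
Column 2: 13 + 6 + 1 + 15 − 4 + 13 + 14 = 58, so its missing entry is 83 − 58 = 25.
Row 1: 0 + 25 + 24 + 9 + 15 − 2 + 20 = 91, so its missing entry is 83 − 91 = -8.
Row 7: 14 + 13 + 2 + 4 + 7 + 4 + 37 = 81, so its missing entry is 83 − 81 = 2.
Column 5: 15 + 20 + 17 + 6 + 12 + 2 − 3 = 69, so its missing entry is 83 − 69 = 14.
Row 2: 3 + 13 + 15 − 5 + 14 + 23 + 13 = 76, so its missing entry is 83 − 76 = 7.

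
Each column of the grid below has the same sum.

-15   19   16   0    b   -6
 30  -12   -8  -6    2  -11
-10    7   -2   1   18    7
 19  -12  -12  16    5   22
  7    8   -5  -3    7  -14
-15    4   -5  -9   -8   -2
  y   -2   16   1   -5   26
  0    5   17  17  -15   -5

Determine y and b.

y = 1, b = 13

The complete columns each total 17.
Column 1 is missing 17 − 16 = 1 (since -15 + 30 − 10 + 19 + 7 − 15 + 0 = 16).
Column 5 is missing 17 − 4 = 13 (since 2 + 18 + 5 + 7 − 8 − 5 − 15 = 4).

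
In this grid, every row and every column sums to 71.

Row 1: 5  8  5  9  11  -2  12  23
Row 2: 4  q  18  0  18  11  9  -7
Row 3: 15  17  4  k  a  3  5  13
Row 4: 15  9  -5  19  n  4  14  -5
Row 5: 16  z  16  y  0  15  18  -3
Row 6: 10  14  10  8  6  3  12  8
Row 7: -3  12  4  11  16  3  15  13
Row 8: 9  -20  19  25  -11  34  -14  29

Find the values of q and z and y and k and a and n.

q = 18, z = 13, y = -4, k = 3, a = 11, n = 20

Row 4: 15 + 9 − 5 + 19 + 4 + 14 − 5 = 51, so its missing entry is 71 − 51 = 20.
Column 5: 11 + 18 + 20 + 0 + 6 + 16 − 11 = 60, so its missing entry is 71 − 60 = 11.
Row 2: 4 + 18 + 0 + 18 + 11 + 9 − 7 = 53, so its missing entry is 71 − 53 = 18.
Row 3: 15 + 17 + 4 + 11 + 3 + 5 + 13 = 68, so its missing entry is 71 − 68 = 3.
Column 4: 9 + 0 + 3 + 19 + 8 + 11 + 25 = 75, so its missing entry is 71 − 75 = -4.
Row 5: 16 + 16 − 4 + 0 + 15 + 18 − 3 = 58, so its missing entry is 71 − 58 = 13.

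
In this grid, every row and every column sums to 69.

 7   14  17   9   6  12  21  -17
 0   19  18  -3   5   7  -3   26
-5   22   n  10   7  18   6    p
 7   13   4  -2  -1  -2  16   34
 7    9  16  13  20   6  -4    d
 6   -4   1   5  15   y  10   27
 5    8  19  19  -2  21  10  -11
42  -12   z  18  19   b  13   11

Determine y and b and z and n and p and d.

y = 9, b = -2, z = -20, n = 14, p = -3, d = 2

Row 6 has 6 − 4 + 1 + 5 + 15 + 10 + 27 = 60; the blank must be 69 − 60 = 9.
Column 6 has 12 + 7 + 18 − 2 + 6 + 9 + 21 = 71; the blank must be 69 − 71 = -2.
Row 8 has 42 − 12 + 18 + 19 − 2 + 13 + 11 = 89; the blank must be 69 − 89 = -20.
Column 3 has 17 + 18 + 4 + 16 + 1 + 19 − 20 = 55; the blank must be 69 − 55 = 14.
Row 3 has -5 + 22 + 14 + 10 + 7 + 18 + 6 = 72; the blank must be 69 − 72 = -3.
Row 5 has 7 + 9 + 16 + 13 + 20 + 6 − 4 = 67; the blank must be 69 − 67 = 2.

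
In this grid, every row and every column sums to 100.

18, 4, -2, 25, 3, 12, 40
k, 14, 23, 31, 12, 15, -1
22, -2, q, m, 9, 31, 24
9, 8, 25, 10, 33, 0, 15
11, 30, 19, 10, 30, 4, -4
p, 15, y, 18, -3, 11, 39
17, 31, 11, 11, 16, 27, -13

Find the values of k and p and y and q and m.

k = 6, p = 17, y = 3, q = 21, m = -5

Column 4: 25 + 31 + 10 + 10 + 18 + 11 = 105, so its missing entry is 100 − 105 = -5.
Row 3: 22 − 2 − 5 + 9 + 31 + 24 = 79, so its missing entry is 100 − 79 = 21.
Row 2: 14 + 23 + 31 + 12 + 15 − 1 = 94, so its missing entry is 100 − 94 = 6.
Column 1: 18 + 6 + 22 + 9 + 11 + 17 = 83, so its missing entry is 100 − 83 = 17.
Row 6: 17 + 15 + 18 − 3 + 11 + 39 = 97, so its missing entry is 100 − 97 = 3.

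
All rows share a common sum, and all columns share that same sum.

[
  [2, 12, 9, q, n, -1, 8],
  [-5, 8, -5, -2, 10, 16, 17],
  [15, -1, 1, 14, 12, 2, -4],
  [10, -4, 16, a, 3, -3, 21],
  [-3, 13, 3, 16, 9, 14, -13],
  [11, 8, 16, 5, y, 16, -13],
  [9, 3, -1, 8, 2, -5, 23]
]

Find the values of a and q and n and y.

Rows 2 and 3 both sum to 39, so that's the common total.
Row 6 has 11 + 8 + 16 + 5 + 16 − 13 = 43; the blank must be 39 − 43 = -4.
Row 4 has 10 − 4 + 16 + 3 − 3 + 21 = 43; the blank must be 39 − 43 = -4.
Column 5 has 10 + 12 + 3 + 9 − 4 + 2 = 32; the blank must be 39 − 32 = 7.
Row 1 has 2 + 12 + 9 + 7 − 1 + 8 = 37; the blank must be 39 − 37 = 2.

a = -4, q = 2, n = 7, y = -4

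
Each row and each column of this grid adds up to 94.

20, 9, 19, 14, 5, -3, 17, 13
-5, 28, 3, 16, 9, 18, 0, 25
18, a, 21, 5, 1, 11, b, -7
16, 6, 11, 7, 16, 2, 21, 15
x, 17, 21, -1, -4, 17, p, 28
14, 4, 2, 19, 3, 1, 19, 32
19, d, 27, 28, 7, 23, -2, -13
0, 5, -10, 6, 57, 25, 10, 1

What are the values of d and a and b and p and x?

d = 5, a = 20, b = 25, p = 4, x = 12

Column 1 has 20 − 5 + 18 + 16 + 14 + 19 + 0 = 82; the blank must be 94 − 82 = 12.
Row 7 has 19 + 27 + 28 + 7 + 23 − 2 − 13 = 89; the blank must be 94 − 89 = 5.
Column 2 has 9 + 28 + 6 + 17 + 4 + 5 + 5 = 74; the blank must be 94 − 74 = 20.
Row 5 has 12 + 17 + 21 − 1 − 4 + 17 + 28 = 90; the blank must be 94 − 90 = 4.
Row 3 has 18 + 20 + 21 + 5 + 1 + 11 − 7 = 69; the blank must be 94 − 69 = 25.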